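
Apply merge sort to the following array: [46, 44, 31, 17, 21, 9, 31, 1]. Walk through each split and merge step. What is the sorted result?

Merge sort trace:

Split: [46, 44, 31, 17, 21, 9, 31, 1] -> [46, 44, 31, 17] and [21, 9, 31, 1]
  Split: [46, 44, 31, 17] -> [46, 44] and [31, 17]
    Split: [46, 44] -> [46] and [44]
    Merge: [46] + [44] -> [44, 46]
    Split: [31, 17] -> [31] and [17]
    Merge: [31] + [17] -> [17, 31]
  Merge: [44, 46] + [17, 31] -> [17, 31, 44, 46]
  Split: [21, 9, 31, 1] -> [21, 9] and [31, 1]
    Split: [21, 9] -> [21] and [9]
    Merge: [21] + [9] -> [9, 21]
    Split: [31, 1] -> [31] and [1]
    Merge: [31] + [1] -> [1, 31]
  Merge: [9, 21] + [1, 31] -> [1, 9, 21, 31]
Merge: [17, 31, 44, 46] + [1, 9, 21, 31] -> [1, 9, 17, 21, 31, 31, 44, 46]

Final sorted array: [1, 9, 17, 21, 31, 31, 44, 46]

The merge sort proceeds by recursively splitting the array and merging sorted halves.
After all merges, the sorted array is [1, 9, 17, 21, 31, 31, 44, 46].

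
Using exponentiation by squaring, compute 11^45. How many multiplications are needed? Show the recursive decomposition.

Computing 11^45 by squaring (build up from 11^1; each line after the first costs one multiplication):

11^1 = 11
11^2 = (11^1)^2 = 11^2 = 121
11^4 = (11^2)^2 = 121^2 = 14641
11^5 = 11 * 11^4 = 11 * 14641 = 161051
11^10 = (11^5)^2 = 161051^2 = 25937424601
11^11 = 11 * 11^10 = 11 * 25937424601 = 285311670611
11^22 = (11^11)^2 = 285311670611^2 = 81402749386839761113321
11^44 = (11^22)^2 = 81402749386839761113321^2 = 6626407607736641103900260617069258125403649041
11^45 = 11 * 11^44 = 11 * 6626407607736641103900260617069258125403649041 = 72890483685103052142902866787761839379440139451

Result: 72890483685103052142902866787761839379440139451
Multiplications needed: 8 (8 lines after 11^1)

11^45 = 72890483685103052142902866787761839379440139451. Using exponentiation by squaring, this requires 8 multiplications. The key idea: if the exponent is even, square the half-power; if odd, multiply by the base once.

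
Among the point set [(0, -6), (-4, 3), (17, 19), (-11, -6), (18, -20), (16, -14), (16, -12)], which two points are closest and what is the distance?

Computing all pairwise distances among 7 points:

d((0, -6), (-4, 3)) = 9.8489
d((0, -6), (17, 19)) = 30.2324
d((0, -6), (-11, -6)) = 11.0
d((0, -6), (18, -20)) = 22.8035
d((0, -6), (16, -14)) = 17.8885
d((0, -6), (16, -12)) = 17.088
d((-4, 3), (17, 19)) = 26.4008
d((-4, 3), (-11, -6)) = 11.4018
d((-4, 3), (18, -20)) = 31.8277
d((-4, 3), (16, -14)) = 26.2488
d((-4, 3), (16, -12)) = 25.0
d((17, 19), (-11, -6)) = 37.5366
d((17, 19), (18, -20)) = 39.0128
d((17, 19), (16, -14)) = 33.0151
d((17, 19), (16, -12)) = 31.0161
d((-11, -6), (18, -20)) = 32.2025
d((-11, -6), (16, -14)) = 28.1603
d((-11, -6), (16, -12)) = 27.6586
d((18, -20), (16, -14)) = 6.3246
d((18, -20), (16, -12)) = 8.2462
d((16, -14), (16, -12)) = 2.0 <-- minimum

Closest pair: (16, -14) and (16, -12) with distance 2.0

The closest pair is (16, -14) and (16, -12) with Euclidean distance 2.0. For 7 points, brute-force pairwise comparison is shown above. For large n, the divide-and-conquer algorithm (sort by x, recurse on halves, check the dividing strip) achieves O(n log n).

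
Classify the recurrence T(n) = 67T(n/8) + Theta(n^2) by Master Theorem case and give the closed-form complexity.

Master Theorem for T(n) = 67T(n/8) + O(n^2):

a = 67, b = 8, c = 2
log_b(a) = log_8(67) = 2.0220

Case 1: c = 2 < log_8(67) = 2.0220
T(n) = O(n^(log_8 67))

For T(n) = 67T(n/8) + O(n^2): log_8(67) = 2.0220. This is Case 1 of the Master Theorem (c < log_b(a), work dominated by leaves), giving O(n^(log_8 67)).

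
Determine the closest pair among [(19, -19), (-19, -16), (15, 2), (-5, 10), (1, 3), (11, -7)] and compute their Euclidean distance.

Computing all pairwise distances among 6 points:

d((19, -19), (-19, -16)) = 38.1182
d((19, -19), (15, 2)) = 21.3776
d((19, -19), (-5, 10)) = 37.6431
d((19, -19), (1, 3)) = 28.4253
d((19, -19), (11, -7)) = 14.4222
d((-19, -16), (15, 2)) = 38.4708
d((-19, -16), (-5, 10)) = 29.5296
d((-19, -16), (1, 3)) = 27.5862
d((-19, -16), (11, -7)) = 31.3209
d((15, 2), (-5, 10)) = 21.5407
d((15, 2), (1, 3)) = 14.0357
d((15, 2), (11, -7)) = 9.8489
d((-5, 10), (1, 3)) = 9.2195 <-- minimum
d((-5, 10), (11, -7)) = 23.3452
d((1, 3), (11, -7)) = 14.1421

Closest pair: (-5, 10) and (1, 3) with distance 9.2195

The closest pair is (-5, 10) and (1, 3) with Euclidean distance 9.2195. For 6 points, brute-force pairwise comparison is shown above. For large n, the divide-and-conquer algorithm (sort by x, recurse on halves, check the dividing strip) achieves O(n log n).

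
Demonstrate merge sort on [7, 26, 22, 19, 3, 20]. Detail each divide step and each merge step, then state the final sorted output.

Merge sort trace:

Split: [7, 26, 22, 19, 3, 20] -> [7, 26, 22] and [19, 3, 20]
  Split: [7, 26, 22] -> [7] and [26, 22]
    Split: [26, 22] -> [26] and [22]
    Merge: [26] + [22] -> [22, 26]
  Merge: [7] + [22, 26] -> [7, 22, 26]
  Split: [19, 3, 20] -> [19] and [3, 20]
    Split: [3, 20] -> [3] and [20]
    Merge: [3] + [20] -> [3, 20]
  Merge: [19] + [3, 20] -> [3, 19, 20]
Merge: [7, 22, 26] + [3, 19, 20] -> [3, 7, 19, 20, 22, 26]

Final sorted array: [3, 7, 19, 20, 22, 26]

The merge sort proceeds by recursively splitting the array and merging sorted halves.
After all merges, the sorted array is [3, 7, 19, 20, 22, 26].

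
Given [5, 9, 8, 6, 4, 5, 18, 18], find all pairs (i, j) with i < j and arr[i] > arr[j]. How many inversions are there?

Finding inversions in [5, 9, 8, 6, 4, 5, 18, 18]:

(0, 4): arr[0]=5 > arr[4]=4
(1, 2): arr[1]=9 > arr[2]=8
(1, 3): arr[1]=9 > arr[3]=6
(1, 4): arr[1]=9 > arr[4]=4
(1, 5): arr[1]=9 > arr[5]=5
(2, 3): arr[2]=8 > arr[3]=6
(2, 4): arr[2]=8 > arr[4]=4
(2, 5): arr[2]=8 > arr[5]=5
(3, 4): arr[3]=6 > arr[4]=4
(3, 5): arr[3]=6 > arr[5]=5

Total inversions: 10

The array has 10 inversion(s): (0,4), (1,2), (1,3), (1,4), (1,5), (2,3), (2,4), (2,5), (3,4), (3,5). Each pair (i,j) satisfies i < j and arr[i] > arr[j].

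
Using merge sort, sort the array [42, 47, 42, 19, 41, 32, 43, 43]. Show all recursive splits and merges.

Merge sort trace:

Split: [42, 47, 42, 19, 41, 32, 43, 43] -> [42, 47, 42, 19] and [41, 32, 43, 43]
  Split: [42, 47, 42, 19] -> [42, 47] and [42, 19]
    Split: [42, 47] -> [42] and [47]
    Merge: [42] + [47] -> [42, 47]
    Split: [42, 19] -> [42] and [19]
    Merge: [42] + [19] -> [19, 42]
  Merge: [42, 47] + [19, 42] -> [19, 42, 42, 47]
  Split: [41, 32, 43, 43] -> [41, 32] and [43, 43]
    Split: [41, 32] -> [41] and [32]
    Merge: [41] + [32] -> [32, 41]
    Split: [43, 43] -> [43] and [43]
    Merge: [43] + [43] -> [43, 43]
  Merge: [32, 41] + [43, 43] -> [32, 41, 43, 43]
Merge: [19, 42, 42, 47] + [32, 41, 43, 43] -> [19, 32, 41, 42, 42, 43, 43, 47]

Final sorted array: [19, 32, 41, 42, 42, 43, 43, 47]

The merge sort proceeds by recursively splitting the array and merging sorted halves.
After all merges, the sorted array is [19, 32, 41, 42, 42, 43, 43, 47].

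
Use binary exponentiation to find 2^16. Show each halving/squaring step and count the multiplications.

Computing 2^16 by squaring (build up from 2^1; each line after the first costs one multiplication):

2^1 = 2
2^2 = (2^1)^2 = 2^2 = 4
2^4 = (2^2)^2 = 4^2 = 16
2^8 = (2^4)^2 = 16^2 = 256
2^16 = (2^8)^2 = 256^2 = 65536

Result: 65536
Multiplications needed: 4 (4 lines after 2^1)

2^16 = 65536. Using exponentiation by squaring, this requires 4 multiplications. The key idea: if the exponent is even, square the half-power; if odd, multiply by the base once.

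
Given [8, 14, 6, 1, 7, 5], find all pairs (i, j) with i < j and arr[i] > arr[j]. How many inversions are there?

Finding inversions in [8, 14, 6, 1, 7, 5]:

(0, 2): arr[0]=8 > arr[2]=6
(0, 3): arr[0]=8 > arr[3]=1
(0, 4): arr[0]=8 > arr[4]=7
(0, 5): arr[0]=8 > arr[5]=5
(1, 2): arr[1]=14 > arr[2]=6
(1, 3): arr[1]=14 > arr[3]=1
(1, 4): arr[1]=14 > arr[4]=7
(1, 5): arr[1]=14 > arr[5]=5
(2, 3): arr[2]=6 > arr[3]=1
(2, 5): arr[2]=6 > arr[5]=5
(4, 5): arr[4]=7 > arr[5]=5

Total inversions: 11

The array has 11 inversion(s): (0,2), (0,3), (0,4), (0,5), (1,2), (1,3), (1,4), (1,5), (2,3), (2,5), (4,5). Each pair (i,j) satisfies i < j and arr[i] > arr[j].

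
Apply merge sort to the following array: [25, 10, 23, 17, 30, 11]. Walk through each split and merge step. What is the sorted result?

Merge sort trace:

Split: [25, 10, 23, 17, 30, 11] -> [25, 10, 23] and [17, 30, 11]
  Split: [25, 10, 23] -> [25] and [10, 23]
    Split: [10, 23] -> [10] and [23]
    Merge: [10] + [23] -> [10, 23]
  Merge: [25] + [10, 23] -> [10, 23, 25]
  Split: [17, 30, 11] -> [17] and [30, 11]
    Split: [30, 11] -> [30] and [11]
    Merge: [30] + [11] -> [11, 30]
  Merge: [17] + [11, 30] -> [11, 17, 30]
Merge: [10, 23, 25] + [11, 17, 30] -> [10, 11, 17, 23, 25, 30]

Final sorted array: [10, 11, 17, 23, 25, 30]

The merge sort proceeds by recursively splitting the array and merging sorted halves.
After all merges, the sorted array is [10, 11, 17, 23, 25, 30].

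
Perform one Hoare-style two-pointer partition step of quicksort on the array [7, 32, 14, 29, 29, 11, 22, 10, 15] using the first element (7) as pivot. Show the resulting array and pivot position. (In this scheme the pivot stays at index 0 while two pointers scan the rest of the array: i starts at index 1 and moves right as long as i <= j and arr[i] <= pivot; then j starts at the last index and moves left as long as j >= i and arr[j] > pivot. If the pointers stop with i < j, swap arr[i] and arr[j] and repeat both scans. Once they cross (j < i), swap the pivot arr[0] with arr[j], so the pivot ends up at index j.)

Hoare-style two-pointer partition with pivot = 7:

Initial array: [7, 32, 14, 29, 29, 11, 22, 10, 15]

Pointers start at i = 1, j = 8.
i ends at 1, j ends at 0: the pointers have crossed (j < i), so scanning stops.

j = 0, so swapping arr[0] with arr[j] leaves the pivot at position 0: [7, 32, 14, 29, 29, 11, 22, 10, 15]
Pivot position: 0

After partitioning with pivot 7, the array becomes [7, 32, 14, 29, 29, 11, 22, 10, 15]. The pivot is placed at index 0. All elements to the left of the pivot are <= 7, and all elements to the right are > 7.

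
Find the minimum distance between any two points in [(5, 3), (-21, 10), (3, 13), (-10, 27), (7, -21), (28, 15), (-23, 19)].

Computing all pairwise distances among 7 points:

d((5, 3), (-21, 10)) = 26.9258
d((5, 3), (3, 13)) = 10.198
d((5, 3), (-10, 27)) = 28.3019
d((5, 3), (7, -21)) = 24.0832
d((5, 3), (28, 15)) = 25.9422
d((5, 3), (-23, 19)) = 32.249
d((-21, 10), (3, 13)) = 24.1868
d((-21, 10), (-10, 27)) = 20.2485
d((-21, 10), (7, -21)) = 41.7732
d((-21, 10), (28, 15)) = 49.2544
d((-21, 10), (-23, 19)) = 9.2195 <-- minimum
d((3, 13), (-10, 27)) = 19.105
d((3, 13), (7, -21)) = 34.2345
d((3, 13), (28, 15)) = 25.0799
d((3, 13), (-23, 19)) = 26.6833
d((-10, 27), (7, -21)) = 50.9215
d((-10, 27), (28, 15)) = 39.8497
d((-10, 27), (-23, 19)) = 15.2643
d((7, -21), (28, 15)) = 41.6773
d((7, -21), (-23, 19)) = 50.0
d((28, 15), (-23, 19)) = 51.1566

Closest pair: (-21, 10) and (-23, 19) with distance 9.2195

The closest pair is (-21, 10) and (-23, 19) with Euclidean distance 9.2195. For 7 points, brute-force pairwise comparison is shown above. For large n, the divide-and-conquer algorithm (sort by x, recurse on halves, check the dividing strip) achieves O(n log n).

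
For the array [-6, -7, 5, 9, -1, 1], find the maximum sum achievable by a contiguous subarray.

Using Kadane's algorithm on [-6, -7, 5, 9, -1, 1]:

Scanning through the array:
Position 1 (value -7): max_ending_here = -7, max_so_far = -6
Position 2 (value 5): max_ending_here = 5, max_so_far = 5
Position 3 (value 9): max_ending_here = 14, max_so_far = 14
Position 4 (value -1): max_ending_here = 13, max_so_far = 14
Position 5 (value 1): max_ending_here = 14, max_so_far = 14

Maximum subarray: [5, 9]
Maximum sum: 14

The maximum subarray is [5, 9] with sum 14. This subarray runs from index 2 to index 3.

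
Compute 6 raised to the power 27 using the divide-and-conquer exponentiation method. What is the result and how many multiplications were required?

Computing 6^27 by squaring (build up from 6^1; each line after the first costs one multiplication):

6^1 = 6
6^2 = (6^1)^2 = 6^2 = 36
6^3 = 6 * 6^2 = 6 * 36 = 216
6^6 = (6^3)^2 = 216^2 = 46656
6^12 = (6^6)^2 = 46656^2 = 2176782336
6^13 = 6 * 6^12 = 6 * 2176782336 = 13060694016
6^26 = (6^13)^2 = 13060694016^2 = 170581728179578208256
6^27 = 6 * 6^26 = 6 * 170581728179578208256 = 1023490369077469249536

Result: 1023490369077469249536
Multiplications needed: 7 (7 lines after 6^1)

6^27 = 1023490369077469249536. Using exponentiation by squaring, this requires 7 multiplications. The key idea: if the exponent is even, square the half-power; if odd, multiply by the base once.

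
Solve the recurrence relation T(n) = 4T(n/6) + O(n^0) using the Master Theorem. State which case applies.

Master Theorem for T(n) = 4T(n/6) + O(n^0):

a = 4, b = 6, c = 0
log_b(a) = log_6(4) = 0.7737

Case 1: c = 0 < log_6(4) = 0.7737
T(n) = O(n^(log_6 4))

For T(n) = 4T(n/6) + O(n^0): log_6(4) = 0.7737. This is Case 1 of the Master Theorem (c < log_b(a), work dominated by leaves), giving O(n^(log_6 4)).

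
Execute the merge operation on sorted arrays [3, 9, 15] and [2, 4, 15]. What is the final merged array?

Merging process:

Compare 3 vs 2: take 2 from right. Merged: [2]
Compare 3 vs 4: take 3 from left. Merged: [2, 3]
Compare 9 vs 4: take 4 from right. Merged: [2, 3, 4]
Compare 9 vs 15: take 9 from left. Merged: [2, 3, 4, 9]
Compare 15 vs 15: take 15 from left. Merged: [2, 3, 4, 9, 15]
Append remaining from right: [15]. Merged: [2, 3, 4, 9, 15, 15]

Final merged array: [2, 3, 4, 9, 15, 15]
Total comparisons: 5

The merged array is [2, 3, 4, 9, 15, 15], requiring 5 comparisons. The merge step runs in O(n) time where n is the total number of elements.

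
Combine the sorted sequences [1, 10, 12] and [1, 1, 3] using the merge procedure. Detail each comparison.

Merging process:

Compare 1 vs 1: take 1 from left. Merged: [1]
Compare 10 vs 1: take 1 from right. Merged: [1, 1]
Compare 10 vs 1: take 1 from right. Merged: [1, 1, 1]
Compare 10 vs 3: take 3 from right. Merged: [1, 1, 1, 3]
Append remaining from left: [10, 12]. Merged: [1, 1, 1, 3, 10, 12]

Final merged array: [1, 1, 1, 3, 10, 12]
Total comparisons: 4

The merged array is [1, 1, 1, 3, 10, 12], requiring 4 comparisons. The merge step runs in O(n) time where n is the total number of elements.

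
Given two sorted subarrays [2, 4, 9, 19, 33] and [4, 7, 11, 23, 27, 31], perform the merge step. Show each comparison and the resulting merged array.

Merging process:

Compare 2 vs 4: take 2 from left. Merged: [2]
Compare 4 vs 4: take 4 from left. Merged: [2, 4]
Compare 9 vs 4: take 4 from right. Merged: [2, 4, 4]
Compare 9 vs 7: take 7 from right. Merged: [2, 4, 4, 7]
Compare 9 vs 11: take 9 from left. Merged: [2, 4, 4, 7, 9]
Compare 19 vs 11: take 11 from right. Merged: [2, 4, 4, 7, 9, 11]
Compare 19 vs 23: take 19 from left. Merged: [2, 4, 4, 7, 9, 11, 19]
Compare 33 vs 23: take 23 from right. Merged: [2, 4, 4, 7, 9, 11, 19, 23]
Compare 33 vs 27: take 27 from right. Merged: [2, 4, 4, 7, 9, 11, 19, 23, 27]
Compare 33 vs 31: take 31 from right. Merged: [2, 4, 4, 7, 9, 11, 19, 23, 27, 31]
Append remaining from left: [33]. Merged: [2, 4, 4, 7, 9, 11, 19, 23, 27, 31, 33]

Final merged array: [2, 4, 4, 7, 9, 11, 19, 23, 27, 31, 33]
Total comparisons: 10

The merged array is [2, 4, 4, 7, 9, 11, 19, 23, 27, 31, 33], requiring 10 comparisons. The merge step runs in O(n) time where n is the total number of elements.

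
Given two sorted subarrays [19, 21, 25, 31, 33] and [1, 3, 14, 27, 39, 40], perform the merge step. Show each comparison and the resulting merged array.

Merging process:

Compare 19 vs 1: take 1 from right. Merged: [1]
Compare 19 vs 3: take 3 from right. Merged: [1, 3]
Compare 19 vs 14: take 14 from right. Merged: [1, 3, 14]
Compare 19 vs 27: take 19 from left. Merged: [1, 3, 14, 19]
Compare 21 vs 27: take 21 from left. Merged: [1, 3, 14, 19, 21]
Compare 25 vs 27: take 25 from left. Merged: [1, 3, 14, 19, 21, 25]
Compare 31 vs 27: take 27 from right. Merged: [1, 3, 14, 19, 21, 25, 27]
Compare 31 vs 39: take 31 from left. Merged: [1, 3, 14, 19, 21, 25, 27, 31]
Compare 33 vs 39: take 33 from left. Merged: [1, 3, 14, 19, 21, 25, 27, 31, 33]
Append remaining from right: [39, 40]. Merged: [1, 3, 14, 19, 21, 25, 27, 31, 33, 39, 40]

Final merged array: [1, 3, 14, 19, 21, 25, 27, 31, 33, 39, 40]
Total comparisons: 9

The merged array is [1, 3, 14, 19, 21, 25, 27, 31, 33, 39, 40], requiring 9 comparisons. The merge step runs in O(n) time where n is the total number of elements.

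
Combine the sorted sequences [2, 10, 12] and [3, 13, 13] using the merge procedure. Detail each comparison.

Merging process:

Compare 2 vs 3: take 2 from left. Merged: [2]
Compare 10 vs 3: take 3 from right. Merged: [2, 3]
Compare 10 vs 13: take 10 from left. Merged: [2, 3, 10]
Compare 12 vs 13: take 12 from left. Merged: [2, 3, 10, 12]
Append remaining from right: [13, 13]. Merged: [2, 3, 10, 12, 13, 13]

Final merged array: [2, 3, 10, 12, 13, 13]
Total comparisons: 4

The merged array is [2, 3, 10, 12, 13, 13], requiring 4 comparisons. The merge step runs in O(n) time where n is the total number of elements.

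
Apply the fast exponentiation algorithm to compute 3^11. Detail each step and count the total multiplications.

Computing 3^11 by squaring (build up from 3^1; each line after the first costs one multiplication):

3^1 = 3
3^2 = (3^1)^2 = 3^2 = 9
3^4 = (3^2)^2 = 9^2 = 81
3^5 = 3 * 3^4 = 3 * 81 = 243
3^10 = (3^5)^2 = 243^2 = 59049
3^11 = 3 * 3^10 = 3 * 59049 = 177147

Result: 177147
Multiplications needed: 5 (5 lines after 3^1)

3^11 = 177147. Using exponentiation by squaring, this requires 5 multiplications. The key idea: if the exponent is even, square the half-power; if odd, multiply by the base once.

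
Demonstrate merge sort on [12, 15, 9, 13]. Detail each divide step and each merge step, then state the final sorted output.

Merge sort trace:

Split: [12, 15, 9, 13] -> [12, 15] and [9, 13]
  Split: [12, 15] -> [12] and [15]
  Merge: [12] + [15] -> [12, 15]
  Split: [9, 13] -> [9] and [13]
  Merge: [9] + [13] -> [9, 13]
Merge: [12, 15] + [9, 13] -> [9, 12, 13, 15]

Final sorted array: [9, 12, 13, 15]

The merge sort proceeds by recursively splitting the array and merging sorted halves.
After all merges, the sorted array is [9, 12, 13, 15].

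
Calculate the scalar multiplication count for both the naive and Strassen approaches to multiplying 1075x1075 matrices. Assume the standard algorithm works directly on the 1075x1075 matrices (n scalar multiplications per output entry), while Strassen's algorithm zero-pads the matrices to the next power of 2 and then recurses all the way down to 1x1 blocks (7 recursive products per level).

Matrix multiplication for 1075x1075 matrices:

Strassen's algorithm requires power-of-2 dimensions. Pad 1075x1075 to 2048x2048 (next power of 2).

Standard algorithm: 1075^3 = 1242296875 multiplications
Strassen's algorithm: 7^(log2(2048)) = 7^11 = 1977326743 multiplications
Difference: 1242296875 - 1977326743 = -735029868 (Strassen uses MORE here due to padding overhead — for small or just-over-power-of-2 n, padding can outweigh the per-level savings)

Standard: 1242296875 multiplications (1075^3). Strassen: 1977326743 multiplications (7^11, after padding to 2048x2048). Strassen reduces 8 recursive multiplications to 7 at each level.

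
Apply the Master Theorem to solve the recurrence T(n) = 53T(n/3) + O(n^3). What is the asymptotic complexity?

Master Theorem for T(n) = 53T(n/3) + O(n^3):

a = 53, b = 3, c = 3
log_b(a) = log_3(53) = 3.6139

Case 1: c = 3 < log_3(53) = 3.6139
T(n) = O(n^(log_3 53))

For T(n) = 53T(n/3) + O(n^3): log_3(53) = 3.6139. This is Case 1 of the Master Theorem (c < log_b(a), work dominated by leaves), giving O(n^(log_3 53)).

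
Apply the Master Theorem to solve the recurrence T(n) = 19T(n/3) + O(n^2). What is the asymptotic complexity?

Master Theorem for T(n) = 19T(n/3) + O(n^2):

a = 19, b = 3, c = 2
log_b(a) = log_3(19) = 2.6801

Case 1: c = 2 < log_3(19) = 2.6801
T(n) = O(n^(log_3 19))

For T(n) = 19T(n/3) + O(n^2): log_3(19) = 2.6801. This is Case 1 of the Master Theorem (c < log_b(a), work dominated by leaves), giving O(n^(log_3 19)).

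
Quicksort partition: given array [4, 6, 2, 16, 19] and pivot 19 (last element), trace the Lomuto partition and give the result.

Lomuto partition with pivot = 19:

Initial array: [4, 6, 2, 16, 19]

arr[0]=4 <= 19: swap with position 0, array becomes [4, 6, 2, 16, 19]
arr[1]=6 <= 19: swap with position 1, array becomes [4, 6, 2, 16, 19]
arr[2]=2 <= 19: swap with position 2, array becomes [4, 6, 2, 16, 19]
arr[3]=16 <= 19: swap with position 3, array becomes [4, 6, 2, 16, 19]

Place pivot at position 4: [4, 6, 2, 16, 19]
Pivot position: 4

After partitioning with pivot 19, the array becomes [4, 6, 2, 16, 19]. The pivot is placed at index 4. All elements to the left of the pivot are <= 19, and all elements to the right are > 19.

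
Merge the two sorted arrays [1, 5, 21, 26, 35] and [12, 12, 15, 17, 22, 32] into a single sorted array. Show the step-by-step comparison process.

Merging process:

Compare 1 vs 12: take 1 from left. Merged: [1]
Compare 5 vs 12: take 5 from left. Merged: [1, 5]
Compare 21 vs 12: take 12 from right. Merged: [1, 5, 12]
Compare 21 vs 12: take 12 from right. Merged: [1, 5, 12, 12]
Compare 21 vs 15: take 15 from right. Merged: [1, 5, 12, 12, 15]
Compare 21 vs 17: take 17 from right. Merged: [1, 5, 12, 12, 15, 17]
Compare 21 vs 22: take 21 from left. Merged: [1, 5, 12, 12, 15, 17, 21]
Compare 26 vs 22: take 22 from right. Merged: [1, 5, 12, 12, 15, 17, 21, 22]
Compare 26 vs 32: take 26 from left. Merged: [1, 5, 12, 12, 15, 17, 21, 22, 26]
Compare 35 vs 32: take 32 from right. Merged: [1, 5, 12, 12, 15, 17, 21, 22, 26, 32]
Append remaining from left: [35]. Merged: [1, 5, 12, 12, 15, 17, 21, 22, 26, 32, 35]

Final merged array: [1, 5, 12, 12, 15, 17, 21, 22, 26, 32, 35]
Total comparisons: 10

The merged array is [1, 5, 12, 12, 15, 17, 21, 22, 26, 32, 35], requiring 10 comparisons. The merge step runs in O(n) time where n is the total number of elements.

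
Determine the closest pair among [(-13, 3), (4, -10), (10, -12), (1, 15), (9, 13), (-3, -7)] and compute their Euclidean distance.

Computing all pairwise distances among 6 points:

d((-13, 3), (4, -10)) = 21.4009
d((-13, 3), (10, -12)) = 27.4591
d((-13, 3), (1, 15)) = 18.4391
d((-13, 3), (9, 13)) = 24.1661
d((-13, 3), (-3, -7)) = 14.1421
d((4, -10), (10, -12)) = 6.3246 <-- minimum
d((4, -10), (1, 15)) = 25.1794
d((4, -10), (9, 13)) = 23.5372
d((4, -10), (-3, -7)) = 7.6158
d((10, -12), (1, 15)) = 28.4605
d((10, -12), (9, 13)) = 25.02
d((10, -12), (-3, -7)) = 13.9284
d((1, 15), (9, 13)) = 8.2462
d((1, 15), (-3, -7)) = 22.3607
d((9, 13), (-3, -7)) = 23.3238

Closest pair: (4, -10) and (10, -12) with distance 6.3246

The closest pair is (4, -10) and (10, -12) with Euclidean distance 6.3246. For 6 points, brute-force pairwise comparison is shown above. For large n, the divide-and-conquer algorithm (sort by x, recurse on halves, check the dividing strip) achieves O(n log n).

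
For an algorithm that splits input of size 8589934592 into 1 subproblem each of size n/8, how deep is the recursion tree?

For divide and conquer with division factor 8:

Problem sizes at each level:
Level 0: 8589934592
Level 1: 1073741824
Level 2: 134217728
Level 3: 16777216
Level 4: 2097152
Level 5: 262144
Level 6: 32768
Level 7: 4096
Level 8: 512
Level 9: 64
Level 10: 8
Level 11: 1

The root is level 0 and the size-1 base case is level 11 (the tree spans levels 0 through 11, i.e. 12 levels counting the root), so the depth is the number of divisions: log_8(8589934592) = 11

The recursion tree depth is log_8(8589934592) = 11. At each level, the problem size is divided by 8, so it takes 11 divisions to reduce to a base case of size 1. The algorithm makes 1 recursive call at each level.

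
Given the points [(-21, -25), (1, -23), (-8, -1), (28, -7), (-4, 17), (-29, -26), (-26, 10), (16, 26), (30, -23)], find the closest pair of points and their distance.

Computing all pairwise distances among 9 points:

d((-21, -25), (1, -23)) = 22.0907
d((-21, -25), (-8, -1)) = 27.2947
d((-21, -25), (28, -7)) = 52.2015
d((-21, -25), (-4, 17)) = 45.31
d((-21, -25), (-29, -26)) = 8.0623 <-- minimum
d((-21, -25), (-26, 10)) = 35.3553
d((-21, -25), (16, 26)) = 63.0079
d((-21, -25), (30, -23)) = 51.0392
d((1, -23), (-8, -1)) = 23.7697
d((1, -23), (28, -7)) = 31.3847
d((1, -23), (-4, 17)) = 40.3113
d((1, -23), (-29, -26)) = 30.1496
d((1, -23), (-26, 10)) = 42.638
d((1, -23), (16, 26)) = 51.2445
d((1, -23), (30, -23)) = 29.0
d((-8, -1), (28, -7)) = 36.4966
d((-8, -1), (-4, 17)) = 18.4391
d((-8, -1), (-29, -26)) = 32.6497
d((-8, -1), (-26, 10)) = 21.095
d((-8, -1), (16, 26)) = 36.1248
d((-8, -1), (30, -23)) = 43.909
d((28, -7), (-4, 17)) = 40.0
d((28, -7), (-29, -26)) = 60.0833
d((28, -7), (-26, 10)) = 56.6127
d((28, -7), (16, 26)) = 35.1141
d((28, -7), (30, -23)) = 16.1245
d((-4, 17), (-29, -26)) = 49.7393
d((-4, 17), (-26, 10)) = 23.0868
d((-4, 17), (16, 26)) = 21.9317
d((-4, 17), (30, -23)) = 52.4976
d((-29, -26), (-26, 10)) = 36.1248
d((-29, -26), (16, 26)) = 68.7677
d((-29, -26), (30, -23)) = 59.0762
d((-26, 10), (16, 26)) = 44.9444
d((-26, 10), (30, -23)) = 65.0
d((16, 26), (30, -23)) = 50.9608

Closest pair: (-21, -25) and (-29, -26) with distance 8.0623

The closest pair is (-21, -25) and (-29, -26) with Euclidean distance 8.0623. For 9 points, brute-force pairwise comparison is shown above. For large n, the divide-and-conquer algorithm (sort by x, recurse on halves, check the dividing strip) achieves O(n log n).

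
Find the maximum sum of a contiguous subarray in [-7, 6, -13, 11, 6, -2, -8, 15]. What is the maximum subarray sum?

Using Kadane's algorithm on [-7, 6, -13, 11, 6, -2, -8, 15]:

Scanning through the array:
Position 1 (value 6): max_ending_here = 6, max_so_far = 6
Position 2 (value -13): max_ending_here = -7, max_so_far = 6
Position 3 (value 11): max_ending_here = 11, max_so_far = 11
Position 4 (value 6): max_ending_here = 17, max_so_far = 17
Position 5 (value -2): max_ending_here = 15, max_so_far = 17
Position 6 (value -8): max_ending_here = 7, max_so_far = 17
Position 7 (value 15): max_ending_here = 22, max_so_far = 22

Maximum subarray: [11, 6, -2, -8, 15]
Maximum sum: 22

The maximum subarray is [11, 6, -2, -8, 15] with sum 22. This subarray runs from index 3 to index 7.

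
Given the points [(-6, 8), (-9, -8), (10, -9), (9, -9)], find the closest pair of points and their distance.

Computing all pairwise distances among 4 points:

d((-6, 8), (-9, -8)) = 16.2788
d((-6, 8), (10, -9)) = 23.3452
d((-6, 8), (9, -9)) = 22.6716
d((-9, -8), (10, -9)) = 19.0263
d((-9, -8), (9, -9)) = 18.0278
d((10, -9), (9, -9)) = 1.0 <-- minimum

Closest pair: (10, -9) and (9, -9) with distance 1.0

The closest pair is (10, -9) and (9, -9) with Euclidean distance 1.0. For 4 points, brute-force pairwise comparison is shown above. For large n, the divide-and-conquer algorithm (sort by x, recurse on halves, check the dividing strip) achieves O(n log n).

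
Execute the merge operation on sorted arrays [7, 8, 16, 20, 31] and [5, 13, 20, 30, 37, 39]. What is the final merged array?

Merging process:

Compare 7 vs 5: take 5 from right. Merged: [5]
Compare 7 vs 13: take 7 from left. Merged: [5, 7]
Compare 8 vs 13: take 8 from left. Merged: [5, 7, 8]
Compare 16 vs 13: take 13 from right. Merged: [5, 7, 8, 13]
Compare 16 vs 20: take 16 from left. Merged: [5, 7, 8, 13, 16]
Compare 20 vs 20: take 20 from left. Merged: [5, 7, 8, 13, 16, 20]
Compare 31 vs 20: take 20 from right. Merged: [5, 7, 8, 13, 16, 20, 20]
Compare 31 vs 30: take 30 from right. Merged: [5, 7, 8, 13, 16, 20, 20, 30]
Compare 31 vs 37: take 31 from left. Merged: [5, 7, 8, 13, 16, 20, 20, 30, 31]
Append remaining from right: [37, 39]. Merged: [5, 7, 8, 13, 16, 20, 20, 30, 31, 37, 39]

Final merged array: [5, 7, 8, 13, 16, 20, 20, 30, 31, 37, 39]
Total comparisons: 9

The merged array is [5, 7, 8, 13, 16, 20, 20, 30, 31, 37, 39], requiring 9 comparisons. The merge step runs in O(n) time where n is the total number of elements.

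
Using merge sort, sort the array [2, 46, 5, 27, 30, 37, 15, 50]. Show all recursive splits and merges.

Merge sort trace:

Split: [2, 46, 5, 27, 30, 37, 15, 50] -> [2, 46, 5, 27] and [30, 37, 15, 50]
  Split: [2, 46, 5, 27] -> [2, 46] and [5, 27]
    Split: [2, 46] -> [2] and [46]
    Merge: [2] + [46] -> [2, 46]
    Split: [5, 27] -> [5] and [27]
    Merge: [5] + [27] -> [5, 27]
  Merge: [2, 46] + [5, 27] -> [2, 5, 27, 46]
  Split: [30, 37, 15, 50] -> [30, 37] and [15, 50]
    Split: [30, 37] -> [30] and [37]
    Merge: [30] + [37] -> [30, 37]
    Split: [15, 50] -> [15] and [50]
    Merge: [15] + [50] -> [15, 50]
  Merge: [30, 37] + [15, 50] -> [15, 30, 37, 50]
Merge: [2, 5, 27, 46] + [15, 30, 37, 50] -> [2, 5, 15, 27, 30, 37, 46, 50]

Final sorted array: [2, 5, 15, 27, 30, 37, 46, 50]

The merge sort proceeds by recursively splitting the array and merging sorted halves.
After all merges, the sorted array is [2, 5, 15, 27, 30, 37, 46, 50].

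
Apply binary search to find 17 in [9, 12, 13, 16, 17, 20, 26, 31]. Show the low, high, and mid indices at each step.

Binary search for 17 in [9, 12, 13, 16, 17, 20, 26, 31]:

lo=0, hi=7, mid=3, arr[mid]=16 -> 16 < 17, search right half
lo=4, hi=7, mid=5, arr[mid]=20 -> 20 > 17, search left half
lo=4, hi=4, mid=4, arr[mid]=17 -> Found target at index 4!

Binary search finds 17 at index 4 after 3 comparisons. The search repeatedly halves the search space by comparing with the middle element.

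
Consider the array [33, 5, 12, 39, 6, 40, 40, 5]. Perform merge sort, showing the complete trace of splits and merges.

Merge sort trace:

Split: [33, 5, 12, 39, 6, 40, 40, 5] -> [33, 5, 12, 39] and [6, 40, 40, 5]
  Split: [33, 5, 12, 39] -> [33, 5] and [12, 39]
    Split: [33, 5] -> [33] and [5]
    Merge: [33] + [5] -> [5, 33]
    Split: [12, 39] -> [12] and [39]
    Merge: [12] + [39] -> [12, 39]
  Merge: [5, 33] + [12, 39] -> [5, 12, 33, 39]
  Split: [6, 40, 40, 5] -> [6, 40] and [40, 5]
    Split: [6, 40] -> [6] and [40]
    Merge: [6] + [40] -> [6, 40]
    Split: [40, 5] -> [40] and [5]
    Merge: [40] + [5] -> [5, 40]
  Merge: [6, 40] + [5, 40] -> [5, 6, 40, 40]
Merge: [5, 12, 33, 39] + [5, 6, 40, 40] -> [5, 5, 6, 12, 33, 39, 40, 40]

Final sorted array: [5, 5, 6, 12, 33, 39, 40, 40]

The merge sort proceeds by recursively splitting the array and merging sorted halves.
After all merges, the sorted array is [5, 5, 6, 12, 33, 39, 40, 40].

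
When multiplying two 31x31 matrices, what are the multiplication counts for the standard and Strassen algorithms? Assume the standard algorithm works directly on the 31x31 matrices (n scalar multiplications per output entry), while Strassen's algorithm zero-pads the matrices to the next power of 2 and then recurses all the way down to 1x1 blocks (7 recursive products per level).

Matrix multiplication for 31x31 matrices:

Strassen's algorithm requires power-of-2 dimensions. Pad 31x31 to 32x32 (next power of 2).

Standard algorithm: 31^3 = 29791 multiplications
Strassen's algorithm: 7^(log2(32)) = 7^5 = 16807 multiplications
Savings: 29791 - 16807 = 12984 multiplications

Standard: 29791 multiplications (31^3). Strassen: 16807 multiplications (7^5, after padding to 32x32). Strassen reduces 8 recursive multiplications to 7 at each level.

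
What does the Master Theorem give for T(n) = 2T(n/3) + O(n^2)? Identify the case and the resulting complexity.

Master Theorem for T(n) = 2T(n/3) + O(n^2):

a = 2, b = 3, c = 2
log_b(a) = log_3(2) = 0.6309

Case 3: c = 2 > log_3(2) = 0.6309
T(n) = O(n^2) = O(n^2)

For T(n) = 2T(n/3) + O(n^2): log_3(2) = 0.6309. This is Case 3 of the Master Theorem (c > log_b(a), work dominated by root), giving O(n^2).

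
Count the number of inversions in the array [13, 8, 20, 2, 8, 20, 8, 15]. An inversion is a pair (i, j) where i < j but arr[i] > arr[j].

Finding inversions in [13, 8, 20, 2, 8, 20, 8, 15]:

(0, 1): arr[0]=13 > arr[1]=8
(0, 3): arr[0]=13 > arr[3]=2
(0, 4): arr[0]=13 > arr[4]=8
(0, 6): arr[0]=13 > arr[6]=8
(1, 3): arr[1]=8 > arr[3]=2
(2, 3): arr[2]=20 > arr[3]=2
(2, 4): arr[2]=20 > arr[4]=8
(2, 6): arr[2]=20 > arr[6]=8
(2, 7): arr[2]=20 > arr[7]=15
(5, 6): arr[5]=20 > arr[6]=8
(5, 7): arr[5]=20 > arr[7]=15

Total inversions: 11

The array has 11 inversion(s): (0,1), (0,3), (0,4), (0,6), (1,3), (2,3), (2,4), (2,6), (2,7), (5,6), (5,7). Each pair (i,j) satisfies i < j and arr[i] > arr[j].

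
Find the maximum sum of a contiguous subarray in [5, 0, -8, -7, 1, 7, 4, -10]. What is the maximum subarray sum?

Using Kadane's algorithm on [5, 0, -8, -7, 1, 7, 4, -10]:

Scanning through the array:
Position 1 (value 0): max_ending_here = 5, max_so_far = 5
Position 2 (value -8): max_ending_here = -3, max_so_far = 5
Position 3 (value -7): max_ending_here = -7, max_so_far = 5
Position 4 (value 1): max_ending_here = 1, max_so_far = 5
Position 5 (value 7): max_ending_here = 8, max_so_far = 8
Position 6 (value 4): max_ending_here = 12, max_so_far = 12
Position 7 (value -10): max_ending_here = 2, max_so_far = 12

Maximum subarray: [1, 7, 4]
Maximum sum: 12

The maximum subarray is [1, 7, 4] with sum 12. This subarray runs from index 4 to index 6.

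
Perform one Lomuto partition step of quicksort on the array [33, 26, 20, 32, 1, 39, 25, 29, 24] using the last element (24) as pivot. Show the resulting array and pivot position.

Lomuto partition with pivot = 24:

Initial array: [33, 26, 20, 32, 1, 39, 25, 29, 24]

arr[0]=33 > 24: no swap
arr[1]=26 > 24: no swap
arr[2]=20 <= 24: swap with position 0, array becomes [20, 26, 33, 32, 1, 39, 25, 29, 24]
arr[3]=32 > 24: no swap
arr[4]=1 <= 24: swap with position 1, array becomes [20, 1, 33, 32, 26, 39, 25, 29, 24]
arr[5]=39 > 24: no swap
arr[6]=25 > 24: no swap
arr[7]=29 > 24: no swap

Place pivot at position 2: [20, 1, 24, 32, 26, 39, 25, 29, 33]
Pivot position: 2

After partitioning with pivot 24, the array becomes [20, 1, 24, 32, 26, 39, 25, 29, 33]. The pivot is placed at index 2. All elements to the left of the pivot are <= 24, and all elements to the right are > 24.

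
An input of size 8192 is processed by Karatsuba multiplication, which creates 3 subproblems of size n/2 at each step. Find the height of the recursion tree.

For divide and conquer with division factor 2:

Problem sizes at each level:
Level 0: 8192
Level 1: 4096
Level 2: 2048
Level 3: 1024
Level 4: 512
Level 5: 256
Level 6: 128
Level 7: 64
Level 8: 32
Level 9: 16
Level 10: 8
Level 11: 4
Level 12: 2
Level 13: 1

The root is level 0 and the size-1 base case is level 13 (the tree spans levels 0 through 13, i.e. 14 levels counting the root), so the depth is the number of divisions: log_2(8192) = 13

The recursion tree depth is log_2(8192) = 13. At each level, the problem size is divided by 2, so it takes 13 divisions to reduce to a base case of size 1. The algorithm makes 3 recursive calls at each level.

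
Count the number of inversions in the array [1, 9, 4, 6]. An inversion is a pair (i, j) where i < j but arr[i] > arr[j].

Finding inversions in [1, 9, 4, 6]:

(1, 2): arr[1]=9 > arr[2]=4
(1, 3): arr[1]=9 > arr[3]=6

Total inversions: 2

The array has 2 inversion(s): (1,2), (1,3). Each pair (i,j) satisfies i < j and arr[i] > arr[j].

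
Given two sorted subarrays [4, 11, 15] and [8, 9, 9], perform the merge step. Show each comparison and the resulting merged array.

Merging process:

Compare 4 vs 8: take 4 from left. Merged: [4]
Compare 11 vs 8: take 8 from right. Merged: [4, 8]
Compare 11 vs 9: take 9 from right. Merged: [4, 8, 9]
Compare 11 vs 9: take 9 from right. Merged: [4, 8, 9, 9]
Append remaining from left: [11, 15]. Merged: [4, 8, 9, 9, 11, 15]

Final merged array: [4, 8, 9, 9, 11, 15]
Total comparisons: 4

The merged array is [4, 8, 9, 9, 11, 15], requiring 4 comparisons. The merge step runs in O(n) time where n is the total number of elements.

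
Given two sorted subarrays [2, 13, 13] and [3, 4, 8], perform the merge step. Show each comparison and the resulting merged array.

Merging process:

Compare 2 vs 3: take 2 from left. Merged: [2]
Compare 13 vs 3: take 3 from right. Merged: [2, 3]
Compare 13 vs 4: take 4 from right. Merged: [2, 3, 4]
Compare 13 vs 8: take 8 from right. Merged: [2, 3, 4, 8]
Append remaining from left: [13, 13]. Merged: [2, 3, 4, 8, 13, 13]

Final merged array: [2, 3, 4, 8, 13, 13]
Total comparisons: 4

The merged array is [2, 3, 4, 8, 13, 13], requiring 4 comparisons. The merge step runs in O(n) time where n is the total number of elements.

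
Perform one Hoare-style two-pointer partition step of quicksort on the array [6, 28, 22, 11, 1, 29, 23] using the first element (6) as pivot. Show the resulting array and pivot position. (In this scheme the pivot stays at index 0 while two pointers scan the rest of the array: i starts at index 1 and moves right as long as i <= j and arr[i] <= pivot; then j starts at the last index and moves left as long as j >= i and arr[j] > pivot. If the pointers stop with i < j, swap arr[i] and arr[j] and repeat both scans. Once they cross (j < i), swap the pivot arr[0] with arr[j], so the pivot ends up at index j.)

Hoare-style two-pointer partition with pivot = 6:

Initial array: [6, 28, 22, 11, 1, 29, 23]

Pointers start at i = 1, j = 6.
i stops at index 1 (arr[1]=28 > 6), j stops at index 4 (arr[4]=1 <= 6): swap arr[1] and arr[4], array becomes [6, 1, 22, 11, 28, 29, 23]
i ends at 2, j ends at 1: the pointers have crossed (j < i), so scanning stops.

Swap pivot arr[0] with arr[1] to place pivot at position 1: [1, 6, 22, 11, 28, 29, 23]
Pivot position: 1

After partitioning with pivot 6, the array becomes [1, 6, 22, 11, 28, 29, 23]. The pivot is placed at index 1. All elements to the left of the pivot are <= 6, and all elements to the right are > 6.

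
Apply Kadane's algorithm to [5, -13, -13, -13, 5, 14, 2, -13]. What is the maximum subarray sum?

Using Kadane's algorithm on [5, -13, -13, -13, 5, 14, 2, -13]:

Scanning through the array:
Position 1 (value -13): max_ending_here = -8, max_so_far = 5
Position 2 (value -13): max_ending_here = -13, max_so_far = 5
Position 3 (value -13): max_ending_here = -13, max_so_far = 5
Position 4 (value 5): max_ending_here = 5, max_so_far = 5
Position 5 (value 14): max_ending_here = 19, max_so_far = 19
Position 6 (value 2): max_ending_here = 21, max_so_far = 21
Position 7 (value -13): max_ending_here = 8, max_so_far = 21

Maximum subarray: [5, 14, 2]
Maximum sum: 21

The maximum subarray is [5, 14, 2] with sum 21. This subarray runs from index 4 to index 6.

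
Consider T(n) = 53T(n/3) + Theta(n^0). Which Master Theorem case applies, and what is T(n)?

Master Theorem for T(n) = 53T(n/3) + O(n^0):

a = 53, b = 3, c = 0
log_b(a) = log_3(53) = 3.6139

Case 1: c = 0 < log_3(53) = 3.6139
T(n) = O(n^(log_3 53))

For T(n) = 53T(n/3) + O(n^0): log_3(53) = 3.6139. This is Case 1 of the Master Theorem (c < log_b(a), work dominated by leaves), giving O(n^(log_3 53)).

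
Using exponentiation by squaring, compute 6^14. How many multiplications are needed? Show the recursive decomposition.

Computing 6^14 by squaring (build up from 6^1; each line after the first costs one multiplication):

6^1 = 6
6^2 = (6^1)^2 = 6^2 = 36
6^3 = 6 * 6^2 = 6 * 36 = 216
6^6 = (6^3)^2 = 216^2 = 46656
6^7 = 6 * 6^6 = 6 * 46656 = 279936
6^14 = (6^7)^2 = 279936^2 = 78364164096

Result: 78364164096
Multiplications needed: 5 (5 lines after 6^1)

6^14 = 78364164096. Using exponentiation by squaring, this requires 5 multiplications. The key idea: if the exponent is even, square the half-power; if odd, multiply by the base once.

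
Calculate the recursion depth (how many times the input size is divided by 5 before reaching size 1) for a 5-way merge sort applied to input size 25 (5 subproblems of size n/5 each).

For divide and conquer with division factor 5:

Problem sizes at each level:
Level 0: 25
Level 1: 5
Level 2: 1

The root is level 0 and the size-1 base case is level 2 (the tree spans levels 0 through 2, i.e. 3 levels counting the root), so the depth is the number of divisions: log_5(25) = 2

The recursion tree depth is log_5(25) = 2. At each level, the problem size is divided by 5, so it takes 2 divisions to reduce to a base case of size 1. The algorithm makes 5 recursive calls at each level.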